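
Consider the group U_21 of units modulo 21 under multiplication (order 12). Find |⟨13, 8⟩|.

4

|⟨13⟩| = 2 and |⟨8⟩| = 2, so |H| is a multiple of lcm(2, 2) = 2 and divides |G| = 12.
Closing under the operation: H = {1, 8, 13, 20}, so |H| = 4.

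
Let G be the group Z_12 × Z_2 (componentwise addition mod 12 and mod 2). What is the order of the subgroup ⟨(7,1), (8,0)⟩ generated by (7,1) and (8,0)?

12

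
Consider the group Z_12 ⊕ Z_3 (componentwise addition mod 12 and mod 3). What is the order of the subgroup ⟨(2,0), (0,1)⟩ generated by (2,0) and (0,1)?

18

|⟨(2,0)⟩| = 6 and |⟨(0,1)⟩| = 3, so |H| is a multiple of lcm(6, 3) = 6 and divides |G| = 36.
Closing under the operation: H = {(0,0), (0,1), (0,2), (2,0), (2,1), (2,2), (4,0), (4,1), (4,2), (6,0), (6,1), (6,2), (8,0), (8,1), (8,2), (10,0), (10,1), (10,2)}, so |H| = 18.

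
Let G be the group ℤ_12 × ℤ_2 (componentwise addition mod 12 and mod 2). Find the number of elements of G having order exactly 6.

6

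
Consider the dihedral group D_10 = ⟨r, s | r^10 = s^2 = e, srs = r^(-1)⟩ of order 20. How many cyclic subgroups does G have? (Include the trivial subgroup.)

14

Group the elements of G by the cyclic subgroup they generate; each cyclic subgroup of order d accounts for φ(d) elements.
Cyclic subgroups by order — order 1: 1; order 2: 11; order 5: 1; order 10: 1.
Total: 14.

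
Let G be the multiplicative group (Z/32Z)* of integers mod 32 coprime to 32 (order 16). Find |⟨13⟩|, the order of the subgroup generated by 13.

8

Compute successive powers of 13 mod 32: 13, 9, 21, 17, 29, 25, 5, 1; 13^8 ≡ 1 (mod 32).
So |⟨13⟩| = 8.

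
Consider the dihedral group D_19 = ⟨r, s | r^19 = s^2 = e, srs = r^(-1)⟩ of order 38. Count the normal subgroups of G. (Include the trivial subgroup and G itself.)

3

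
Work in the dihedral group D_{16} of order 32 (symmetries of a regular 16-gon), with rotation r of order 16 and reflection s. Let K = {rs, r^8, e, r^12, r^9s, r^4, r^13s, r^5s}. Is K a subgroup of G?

Yes

|K| = 8 divides |G| = 32, consistent with Lagrange.
K contains the identity, every element's inverse is in K, and K is closed under ·: it is a subgroup.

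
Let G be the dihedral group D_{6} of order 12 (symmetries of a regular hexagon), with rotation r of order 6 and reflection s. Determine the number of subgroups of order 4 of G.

|G| = 12 and 4 | 12, so subgroups of order 4 are possible by Lagrange.
The subgroups of order 4 are: {e, r^3, r^2s, r^5s}; {e, r^3, s, r^3s}; {e, r^3, rs, r^4s}.
So G has 3 subgroups of order 4.

3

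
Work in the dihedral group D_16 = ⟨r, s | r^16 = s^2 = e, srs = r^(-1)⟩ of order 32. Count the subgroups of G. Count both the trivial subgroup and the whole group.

36

|G| = 32, so by Lagrange every subgroup order divides 32. Divisors: 1, 2, 4, 8, 16, 32.
Subgroups by order — order 1: 1; order 2: 17; order 4: 9; order 8: 5; order 16: 3; order 32: 1.
Total: 1 + 17 + 9 + 5 + 3 + 1 = 36.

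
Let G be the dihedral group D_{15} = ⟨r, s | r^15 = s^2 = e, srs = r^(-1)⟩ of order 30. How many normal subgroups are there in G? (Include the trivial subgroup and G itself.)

5

G has 28 subgroups. Checking conjugation-invariance by order — order 1: 1/1 normal; order 2: 0/15 normal; order 3: 1/1 normal; order 5: 1/1 normal; order 6: 0/5 normal; order 10: 0/3 normal; order 15: 1/1 normal; order 30: 1/1 normal.
Total normal subgroups: 5.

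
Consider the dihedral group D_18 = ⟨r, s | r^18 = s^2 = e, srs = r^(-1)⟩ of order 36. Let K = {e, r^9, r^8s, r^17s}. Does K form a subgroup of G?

|K| = 4 divides |G| = 36, consistent with Lagrange.
K contains the identity, every element's inverse is in K, and K is closed under ·: it is a subgroup.

Yes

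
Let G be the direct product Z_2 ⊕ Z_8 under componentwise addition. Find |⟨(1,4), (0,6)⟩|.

8

|⟨(1,4)⟩| = 2 and |⟨(0,6)⟩| = 4, so |H| is a multiple of lcm(2, 4) = 4 and divides |G| = 16.
Closing under the operation: H = {(0,0), (0,2), (0,4), (0,6), (1,0), (1,2), (1,4), (1,6)}, so |H| = 8.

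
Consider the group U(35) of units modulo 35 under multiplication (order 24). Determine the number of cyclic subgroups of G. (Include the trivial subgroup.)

12

A cyclic subgroup of order d is generated by each of its φ(d) elements of order d, so the cyclic subgroups of order d number (#elements of order d)/φ(d).
Cyclic subgroups by order — order 1: 1; order 2: 3; order 3: 1; order 4: 2; order 6: 3; order 12: 2.
Total: 12.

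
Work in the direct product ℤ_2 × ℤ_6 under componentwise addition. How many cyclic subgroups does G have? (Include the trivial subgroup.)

8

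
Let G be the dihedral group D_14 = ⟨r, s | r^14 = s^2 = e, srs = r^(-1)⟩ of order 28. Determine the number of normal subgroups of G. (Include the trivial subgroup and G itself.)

G has 28 subgroups. Checking conjugation-invariance by order — order 1: 1/1 normal; order 2: 1/15 normal; order 4: 0/7 normal; order 7: 1/1 normal; order 14: 3/3 normal; order 28: 1/1 normal.
Total normal subgroups: 7.

7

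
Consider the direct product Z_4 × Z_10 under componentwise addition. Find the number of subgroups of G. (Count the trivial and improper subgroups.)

16

|G| = 40, so by Lagrange every subgroup order divides 40. Divisors: 1, 2, 4, 5, 8, 10, 20, 40.
Subgroups by order — order 1: 1; order 2: 3; order 4: 3; order 5: 1; order 8: 1; order 10: 3; order 20: 3; order 40: 1.
Total: 1 + 3 + 3 + 1 + 1 + 3 + 3 + 1 = 16.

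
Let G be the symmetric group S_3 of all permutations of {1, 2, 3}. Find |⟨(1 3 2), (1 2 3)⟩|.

|⟨(1 3 2)⟩| = 3 and |⟨(1 2 3)⟩| = 3, so |H| is a multiple of lcm(3, 3) = 3 and divides |G| = 6.
Closing under the operation: H = {e, (1 2 3), (1 3 2)}, so |H| = 3.

3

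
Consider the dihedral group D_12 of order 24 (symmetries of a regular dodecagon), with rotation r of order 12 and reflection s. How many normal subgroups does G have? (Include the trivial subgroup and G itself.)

G has 34 subgroups. Checking conjugation-invariance by order — order 1: 1/1 normal; order 2: 1/13 normal; order 3: 1/1 normal; order 4: 1/7 normal; order 6: 1/5 normal; order 8: 0/3 normal; order 12: 3/3 normal; order 24: 1/1 normal.
Total normal subgroups: 9.

9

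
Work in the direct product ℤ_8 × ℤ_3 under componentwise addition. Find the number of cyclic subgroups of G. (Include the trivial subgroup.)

A cyclic subgroup of order d is generated by each of its φ(d) elements of order d, so the cyclic subgroups of order d number (#elements of order d)/φ(d).
Cyclic subgroups by order — order 1: 1; order 2: 1; order 3: 1; order 4: 1; order 6: 1; order 8: 1; order 12: 1; order 24: 1.
Total: 8.

8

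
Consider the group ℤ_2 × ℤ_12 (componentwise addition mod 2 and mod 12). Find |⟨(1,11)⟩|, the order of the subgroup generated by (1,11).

12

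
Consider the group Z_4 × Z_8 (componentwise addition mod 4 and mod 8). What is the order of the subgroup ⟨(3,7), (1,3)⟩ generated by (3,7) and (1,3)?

16

|⟨(3,7)⟩| = 8 and |⟨(1,3)⟩| = 8, so |H| is a multiple of lcm(8, 8) = 8 and divides |G| = 32.
Closing under the operation: H = {(0,0), (0,2), (0,4), (0,6), (1,1), (1,3), (1,5), (1,7), (2,0), (2,2), (2,4), (2,6), (3,1), (3,3), (3,5), (3,7)}, so |H| = 16.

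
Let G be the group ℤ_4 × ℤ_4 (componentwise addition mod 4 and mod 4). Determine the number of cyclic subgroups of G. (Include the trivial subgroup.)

Each element a generates a cyclic subgroup ⟨a⟩; distinct elements may generate the same one (a cyclic group of order d has φ(d) generators).
Cyclic subgroups by order — order 1: 1; order 2: 3; order 4: 6.
Total: 10.

10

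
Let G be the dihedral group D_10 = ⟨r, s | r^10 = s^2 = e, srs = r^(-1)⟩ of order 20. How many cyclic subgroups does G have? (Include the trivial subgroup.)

14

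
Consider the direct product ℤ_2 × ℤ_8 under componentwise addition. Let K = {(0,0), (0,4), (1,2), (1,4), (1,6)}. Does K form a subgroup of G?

No

|K| = 5 does not divide |G| = 16, so by Lagrange K is not a subgroup.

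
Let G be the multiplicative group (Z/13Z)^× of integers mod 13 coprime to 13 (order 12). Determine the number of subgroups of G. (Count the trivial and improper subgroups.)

|G| = 12, so by Lagrange every subgroup order divides 12. Divisors: 1, 2, 3, 4, 6, 12.
Subgroups by order — order 1: 1; order 2: 1; order 3: 1; order 4: 1; order 6: 1; order 12: 1.
Total: 1 + 1 + 1 + 1 + 1 + 1 = 6.

6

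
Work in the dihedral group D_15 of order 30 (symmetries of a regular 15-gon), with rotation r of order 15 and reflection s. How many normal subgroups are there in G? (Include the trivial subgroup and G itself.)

G has 28 subgroups. Checking conjugation-invariance by order — order 1: 1/1 normal; order 2: 0/15 normal; order 3: 1/1 normal; order 5: 1/1 normal; order 6: 0/5 normal; order 10: 0/3 normal; order 15: 1/1 normal; order 30: 1/1 normal.
Total normal subgroups: 5.

5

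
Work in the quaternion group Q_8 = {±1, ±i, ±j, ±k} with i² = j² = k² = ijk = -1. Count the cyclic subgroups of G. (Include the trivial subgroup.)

5

Group the elements of G by the cyclic subgroup they generate; each cyclic subgroup of order d accounts for φ(d) elements.
Cyclic subgroups by order — order 1: 1; order 2: 1; order 4: 3.
Total: 5.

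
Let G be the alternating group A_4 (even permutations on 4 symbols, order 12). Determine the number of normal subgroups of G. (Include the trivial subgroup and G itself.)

3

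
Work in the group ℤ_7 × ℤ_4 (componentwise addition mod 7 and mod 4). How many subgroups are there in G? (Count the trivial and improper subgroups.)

6

|G| = 28, so by Lagrange every subgroup order divides 28. Divisors: 1, 2, 4, 7, 14, 28.
Subgroups by order — order 1: 1; order 2: 1; order 4: 1; order 7: 1; order 14: 1; order 28: 1.
Total: 1 + 1 + 1 + 1 + 1 + 1 = 6.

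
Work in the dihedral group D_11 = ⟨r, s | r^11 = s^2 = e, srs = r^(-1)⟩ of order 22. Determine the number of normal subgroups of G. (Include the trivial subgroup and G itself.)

G has 14 subgroups. Checking conjugation-invariance by order — order 1: 1/1 normal; order 2: 0/11 normal; order 11: 1/1 normal; order 22: 1/1 normal.
Total normal subgroups: 3.

3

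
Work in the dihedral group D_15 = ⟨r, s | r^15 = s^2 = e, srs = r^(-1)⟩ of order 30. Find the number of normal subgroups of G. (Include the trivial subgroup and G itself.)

5

G has 28 subgroups. Checking conjugation-invariance by order — order 1: 1/1 normal; order 2: 0/15 normal; order 3: 1/1 normal; order 5: 1/1 normal; order 6: 0/5 normal; order 10: 0/3 normal; order 15: 1/1 normal; order 30: 1/1 normal.
Total normal subgroups: 5.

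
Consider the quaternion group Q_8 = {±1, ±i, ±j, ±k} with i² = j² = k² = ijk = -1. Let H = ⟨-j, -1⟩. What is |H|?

|⟨-j⟩| = 4 and |⟨-1⟩| = 2, so |H| is a multiple of lcm(4, 2) = 4 and divides |G| = 8.
Closing under the operation: H = {1, -1, j, -j}, so |H| = 4.

4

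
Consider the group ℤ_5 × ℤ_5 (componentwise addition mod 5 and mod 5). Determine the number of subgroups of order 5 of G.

6

|G| = 25 and 5 | 25, so subgroups of order 5 are possible by Lagrange.
The subgroups of order 5 are: {(0,0), (0,1), (0,2), (0,3), (0,4)}; {(0,0), (1,0), (2,0), (3,0), (4,0)}; {(0,0), (1,1), (2,2), (3,3), (4,4)}; {(0,0), (1,2), (2,4), (3,1), (4,3)}; … (6 in all).
So G has 6 subgroups of order 5.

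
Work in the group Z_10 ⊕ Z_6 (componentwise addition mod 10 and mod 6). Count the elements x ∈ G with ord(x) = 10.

An element (a,b) has order lcm(ord(a), ord(b)); count pairs with lcm equal to 10.
Enumerating gives 12 such elements.

12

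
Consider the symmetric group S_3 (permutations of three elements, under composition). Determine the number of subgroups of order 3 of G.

1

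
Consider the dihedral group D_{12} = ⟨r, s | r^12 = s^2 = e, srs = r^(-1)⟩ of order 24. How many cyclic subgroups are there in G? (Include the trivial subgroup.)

18

Group the elements of G by the cyclic subgroup they generate; each cyclic subgroup of order d accounts for φ(d) elements.
Cyclic subgroups by order — order 1: 1; order 2: 13; order 3: 1; order 4: 1; order 6: 1; order 12: 1.
Total: 18.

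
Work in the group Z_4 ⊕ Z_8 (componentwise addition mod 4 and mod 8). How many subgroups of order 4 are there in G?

7

|G| = 32 and 4 | 32, so subgroups of order 4 are possible by Lagrange.
The subgroups of order 4 are: {(0,0), (0,2), (0,4), (0,6)}; {(0,0), (0,4), (2,0), (2,4)}; {(0,0), (0,4), (2,2), (2,6)}; {(0,0), (1,0), (2,0), (3,0)}; … (7 in all).
So G has 7 subgroups of order 4.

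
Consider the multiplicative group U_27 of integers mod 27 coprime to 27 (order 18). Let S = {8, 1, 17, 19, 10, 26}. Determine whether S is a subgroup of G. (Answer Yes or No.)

Yes

|S| = 6 divides |G| = 18, consistent with Lagrange.
S contains the identity, every element's inverse is in S, and S is closed under ·: it is a subgroup.
In fact S = ⟨17⟩.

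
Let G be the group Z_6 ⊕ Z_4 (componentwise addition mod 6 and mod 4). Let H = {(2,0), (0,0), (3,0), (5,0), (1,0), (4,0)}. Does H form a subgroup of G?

|H| = 6 divides |G| = 24, consistent with Lagrange.
H contains the identity, every element's inverse is in H, and H is closed under +: it is a subgroup.
In fact H = ⟨(5,0)⟩.

Yes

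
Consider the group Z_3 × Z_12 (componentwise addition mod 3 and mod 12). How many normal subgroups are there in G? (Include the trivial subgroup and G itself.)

18

G is abelian, so every subgroup is normal.
G has 18 subgroups in total, hence 18 normal subgroups.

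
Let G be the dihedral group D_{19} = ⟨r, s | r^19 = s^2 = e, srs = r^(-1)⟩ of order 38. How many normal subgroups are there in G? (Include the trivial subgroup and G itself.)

G has 22 subgroups. Checking conjugation-invariance by order — order 1: 1/1 normal; order 2: 0/19 normal; order 19: 1/1 normal; order 38: 1/1 normal.
Total normal subgroups: 3.

3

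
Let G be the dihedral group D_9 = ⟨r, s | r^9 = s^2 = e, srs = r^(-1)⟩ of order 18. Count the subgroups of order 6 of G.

|G| = 18 and 6 | 18, so subgroups of order 6 are possible by Lagrange.
The subgroups of order 6 are: {e, r^3, r^6, r^2s, r^5s, r^8s}; {e, r^3, r^6, s, r^3s, r^6s}; {e, r^3, r^6, rs, r^4s, r^7s}.
So G has 3 subgroups of order 6.

3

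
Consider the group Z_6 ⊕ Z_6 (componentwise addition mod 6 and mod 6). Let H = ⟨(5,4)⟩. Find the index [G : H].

6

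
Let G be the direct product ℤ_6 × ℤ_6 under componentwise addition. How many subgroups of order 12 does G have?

4

|G| = 36 and 12 | 36, so subgroups of order 12 are possible by Lagrange.
The subgroups of order 12 are: {(0,0), (0,1), (0,2), (0,3), (0,4), (0,5), (3,0), (3,1), (3,2), (3,3), (3,4), (3,5)}; {(0,0), (0,3), (1,0), (1,3), (2,0), (2,3), (3,0), (3,3), (4,0), (4,3), (5,0), (5,3)}; {(0,0), (0,3), (1,1), (1,4), (2,2), (2,5), (3,0), (3,3), (4,1), (4,4), (5,2), (5,5)}; {(0,0), (0,3), (1,2), (1,5), (2,1), (2,4), (3,0), (3,3), (4,2), (4,5), (5,1), (5,4)}.
So G has 4 subgroups of order 12.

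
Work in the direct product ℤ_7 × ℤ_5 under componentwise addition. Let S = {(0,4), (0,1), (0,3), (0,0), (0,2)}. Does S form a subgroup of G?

|S| = 5 divides |G| = 35, consistent with Lagrange.
S contains the identity, every element's inverse is in S, and S is closed under +: it is a subgroup.
In fact S = ⟨(0,1)⟩.

Yes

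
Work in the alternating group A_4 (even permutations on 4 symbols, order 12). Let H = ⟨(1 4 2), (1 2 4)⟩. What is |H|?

3

|⟨(1 4 2)⟩| = 3 and |⟨(1 2 4)⟩| = 3, so |H| is a multiple of lcm(3, 3) = 3 and divides |G| = 12.
Closing under the operation: H = {e, (1 2 4), (1 4 2)}, so |H| = 3.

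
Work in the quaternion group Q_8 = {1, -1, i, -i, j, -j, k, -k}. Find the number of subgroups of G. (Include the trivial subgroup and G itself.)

6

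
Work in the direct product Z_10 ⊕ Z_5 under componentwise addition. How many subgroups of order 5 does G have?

|G| = 50 and 5 | 50, so subgroups of order 5 are possible by Lagrange.
The subgroups of order 5 are: {(0,0), (0,1), (0,2), (0,3), (0,4)}; {(0,0), (2,0), (4,0), (6,0), (8,0)}; {(0,0), (2,1), (4,2), (6,3), (8,4)}; {(0,0), (2,2), (4,4), (6,1), (8,3)}; … (6 in all).
So G has 6 subgroups of order 5.

6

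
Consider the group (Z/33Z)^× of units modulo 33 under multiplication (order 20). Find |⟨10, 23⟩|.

4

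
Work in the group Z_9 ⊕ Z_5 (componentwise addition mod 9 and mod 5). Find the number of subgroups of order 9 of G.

1

|G| = 45 and 9 | 45, so subgroups of order 9 are possible by Lagrange.
The subgroups of order 9 are: {(0,0), (1,0), (2,0), (3,0), (4,0), (5,0), (6,0), (7,0), (8,0)}.
So G has 1 subgroup of order 9.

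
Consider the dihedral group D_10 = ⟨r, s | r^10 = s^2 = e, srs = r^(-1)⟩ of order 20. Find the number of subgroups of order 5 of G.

1

|G| = 20 and 5 | 20, so subgroups of order 5 are possible by Lagrange.
The subgroups of order 5 are: {e, r^2, r^4, r^6, r^8}.
So G has 1 subgroup of order 5.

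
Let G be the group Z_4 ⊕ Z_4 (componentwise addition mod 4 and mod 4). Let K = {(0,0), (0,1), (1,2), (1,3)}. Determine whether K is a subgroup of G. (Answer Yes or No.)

(0,1) ∈ K but its inverse (0,3) ∉ K, so K is not a subgroup.

No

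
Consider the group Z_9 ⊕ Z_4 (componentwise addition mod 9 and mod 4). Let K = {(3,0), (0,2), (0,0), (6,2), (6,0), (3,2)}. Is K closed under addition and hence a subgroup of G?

|K| = 6 divides |G| = 36, consistent with Lagrange.
K contains the identity, every element's inverse is in K, and K is closed under +: it is a subgroup.
In fact K = ⟨(6,2)⟩.

Yes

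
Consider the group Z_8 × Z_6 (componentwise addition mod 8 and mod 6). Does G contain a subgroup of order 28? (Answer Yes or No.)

No

28 does not divide |G| = 48, so by Lagrange no subgroup of order 28 exists.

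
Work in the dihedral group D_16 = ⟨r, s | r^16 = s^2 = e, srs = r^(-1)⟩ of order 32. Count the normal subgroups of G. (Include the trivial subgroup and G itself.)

G has 36 subgroups. Checking conjugation-invariance by order — order 1: 1/1 normal; order 2: 1/17 normal; order 4: 1/9 normal; order 8: 1/5 normal; order 16: 3/3 normal; order 32: 1/1 normal.
Total normal subgroups: 8.

8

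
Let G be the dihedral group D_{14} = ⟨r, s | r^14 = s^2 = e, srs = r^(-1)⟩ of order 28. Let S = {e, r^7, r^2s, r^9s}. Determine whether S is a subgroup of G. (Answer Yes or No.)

|S| = 4 divides |G| = 28, consistent with Lagrange.
S contains the identity, every element's inverse is in S, and S is closed under ·: it is a subgroup.

Yes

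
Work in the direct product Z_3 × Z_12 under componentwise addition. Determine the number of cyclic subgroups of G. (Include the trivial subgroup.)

15

Each element a generates a cyclic subgroup ⟨a⟩; distinct elements may generate the same one (a cyclic group of order d has φ(d) generators).
Cyclic subgroups by order — order 1: 1; order 2: 1; order 3: 4; order 4: 1; order 6: 4; order 12: 4.
Total: 15.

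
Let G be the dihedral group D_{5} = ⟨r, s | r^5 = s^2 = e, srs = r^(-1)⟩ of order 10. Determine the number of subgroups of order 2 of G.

|G| = 10 and 2 | 10, so subgroups of order 2 are possible by Lagrange.
The subgroups of order 2 are: {e, r^2s}; {e, r^3s}; {e, r^4s}; {e, rs}; … (5 in all).
So G has 5 subgroups of order 2.

5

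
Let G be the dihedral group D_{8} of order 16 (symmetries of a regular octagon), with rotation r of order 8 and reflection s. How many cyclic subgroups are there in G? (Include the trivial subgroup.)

Each element a generates a cyclic subgroup ⟨a⟩; distinct elements may generate the same one (a cyclic group of order d has φ(d) generators).
Cyclic subgroups by order — order 1: 1; order 2: 9; order 4: 1; order 8: 1.
Total: 12.

12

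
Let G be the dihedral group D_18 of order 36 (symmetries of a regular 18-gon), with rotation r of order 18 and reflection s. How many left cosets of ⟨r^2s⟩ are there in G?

18

|⟨r^2s⟩| = 2 and |G| = 36.
By Lagrange, [G : H] = |G|/|H| = 36/2 = 18.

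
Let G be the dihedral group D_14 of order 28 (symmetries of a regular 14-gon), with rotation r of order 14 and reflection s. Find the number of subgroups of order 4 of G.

7

|G| = 28 and 4 | 28, so subgroups of order 4 are possible by Lagrange.
The subgroups of order 4 are: {e, r^7, r^3s, r^10s}; {e, r^7, r^4s, r^11s}; {e, r^7, r^5s, r^12s}; {e, r^7, r^6s, r^13s}; … (7 in all).
So G has 7 subgroups of order 4.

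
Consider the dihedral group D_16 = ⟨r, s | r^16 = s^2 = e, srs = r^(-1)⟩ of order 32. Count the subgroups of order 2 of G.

17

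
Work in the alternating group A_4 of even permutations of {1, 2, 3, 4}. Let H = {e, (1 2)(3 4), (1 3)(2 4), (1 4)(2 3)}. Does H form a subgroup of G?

Yes

|H| = 4 divides |G| = 12, consistent with Lagrange.
H contains the identity, every element's inverse is in H, and H is closed under ∘: it is a subgroup.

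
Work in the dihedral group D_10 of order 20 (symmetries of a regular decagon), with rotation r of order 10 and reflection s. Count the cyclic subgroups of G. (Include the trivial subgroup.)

14

Group the elements of G by the cyclic subgroup they generate; each cyclic subgroup of order d accounts for φ(d) elements.
Cyclic subgroups by order — order 1: 1; order 2: 11; order 5: 1; order 10: 1.
Total: 14.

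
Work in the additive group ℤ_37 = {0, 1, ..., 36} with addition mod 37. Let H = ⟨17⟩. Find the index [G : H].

1

|⟨17⟩| = 37 and |G| = 37.
By Lagrange, [G : H] = |G|/|H| = 37/37 = 1.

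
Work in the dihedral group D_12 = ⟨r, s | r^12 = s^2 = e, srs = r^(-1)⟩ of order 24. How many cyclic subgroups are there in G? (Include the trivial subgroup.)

18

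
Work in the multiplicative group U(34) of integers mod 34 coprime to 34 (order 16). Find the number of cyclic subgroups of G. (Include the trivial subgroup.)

5

Each element a generates a cyclic subgroup ⟨a⟩; distinct elements may generate the same one (a cyclic group of order d has φ(d) generators).
Cyclic subgroups by order — order 1: 1; order 2: 1; order 4: 1; order 8: 1; order 16: 1.
Total: 5.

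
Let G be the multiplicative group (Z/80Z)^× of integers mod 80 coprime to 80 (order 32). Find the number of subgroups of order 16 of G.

7

|G| = 32 and 16 | 32, so subgroups of order 16 are possible by Lagrange.
The subgroups of order 16 are: {1, 7, 9, 11, 13, 19, 23, 37, 41, 47, 49, 51, 53, 59, 63, 77}; {1, 3, 9, 11, 17, 19, 27, 33, 41, 43, 49, 51, 57, 59, 67, 73}; {1, 9, 11, 19, 21, 29, 31, 39, 41, 49, 51, 59, 61, 69, 71, 79}; {1, 9, 13, 17, 21, 29, 33, 37, 41, 49, 53, 57, 61, 69, 73, 77}; … (7 in all).
So G has 7 subgroups of order 16.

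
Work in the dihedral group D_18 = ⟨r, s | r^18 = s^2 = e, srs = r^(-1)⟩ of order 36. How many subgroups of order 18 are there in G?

3

|G| = 36 and 18 | 36, so subgroups of order 18 are possible by Lagrange.
The subgroups of order 18 are: {e, r, r^2, r^3, r^4, r^5, r^6, r^7, r^8, r^9, r^10, r^11, r^12, r^13, r^14, r^15, r^16, r^17}; {e, r^2, r^4, r^6, r^8, r^10, r^12, r^14, r^16, s, r^2s, r^4s, r^6s, r^8s, r^10s, r^12s, r^14s, r^16s}; {e, r^2, r^4, r^6, r^8, r^10, r^12, r^14, r^16, rs, r^3s, r^5s, r^7s, r^9s, r^11s, r^13s, r^15s, r^17s}.
So G has 3 subgroups of order 18.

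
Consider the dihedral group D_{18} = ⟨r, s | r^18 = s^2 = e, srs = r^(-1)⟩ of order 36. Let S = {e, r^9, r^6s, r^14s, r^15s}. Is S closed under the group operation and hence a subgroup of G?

|S| = 5 does not divide |G| = 36, so by Lagrange S is not a subgroup.

No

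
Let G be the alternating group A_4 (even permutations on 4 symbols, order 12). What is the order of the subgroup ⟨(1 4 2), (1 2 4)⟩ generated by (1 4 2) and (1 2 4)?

3

|⟨(1 4 2)⟩| = 3 and |⟨(1 2 4)⟩| = 3, so |H| is a multiple of lcm(3, 3) = 3 and divides |G| = 12.
Closing under the operation: H = {e, (1 2 4), (1 4 2)}, so |H| = 3.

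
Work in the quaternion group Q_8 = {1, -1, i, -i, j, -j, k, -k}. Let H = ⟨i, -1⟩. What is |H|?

|⟨i⟩| = 4 and |⟨-1⟩| = 2, so |H| is a multiple of lcm(4, 2) = 4 and divides |G| = 8.
Closing under the operation: H = {1, -1, i, -i}, so |H| = 4.

4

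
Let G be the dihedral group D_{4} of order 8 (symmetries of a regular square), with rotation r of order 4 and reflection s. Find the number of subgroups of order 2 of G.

|G| = 8 and 2 | 8, so subgroups of order 2 are possible by Lagrange.
The subgroups of order 2 are: {e, r^2}; {e, r^2s}; {e, r^3s}; {e, rs}; … (5 in all).
So G has 5 subgroups of order 2.

5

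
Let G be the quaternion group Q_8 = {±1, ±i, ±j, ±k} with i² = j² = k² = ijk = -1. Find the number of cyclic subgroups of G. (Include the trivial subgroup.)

5

Each element a generates a cyclic subgroup ⟨a⟩; distinct elements may generate the same one (a cyclic group of order d has φ(d) generators).
Cyclic subgroups by order — order 1: 1; order 2: 1; order 4: 3.
Total: 5.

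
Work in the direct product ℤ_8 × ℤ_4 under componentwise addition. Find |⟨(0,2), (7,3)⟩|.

|⟨(0,2)⟩| = 2 and |⟨(7,3)⟩| = 8, so |H| is a multiple of lcm(2, 8) = 8 and divides |G| = 32.
Closing under the operation: H = {(0,0), (0,2), (1,1), (1,3), (2,0), (2,2), (3,1), (3,3), (4,0), (4,2), (5,1), (5,3), (6,0), (6,2), (7,1), (7,3)}, so |H| = 16.

16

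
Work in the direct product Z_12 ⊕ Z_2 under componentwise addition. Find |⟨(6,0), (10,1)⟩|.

|⟨(6,0)⟩| = 2 and |⟨(10,1)⟩| = 6, so |H| is a multiple of lcm(2, 6) = 6 and divides |G| = 24.
Closing under the operation: H = {(0,0), (0,1), (2,0), (2,1), (4,0), (4,1), (6,0), (6,1), (8,0), (8,1), (10,0), (10,1)}, so |H| = 12.

12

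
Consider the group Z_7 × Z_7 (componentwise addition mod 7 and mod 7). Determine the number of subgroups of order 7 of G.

8

|G| = 49 and 7 | 49, so subgroups of order 7 are possible by Lagrange.
The subgroups of order 7 are: {(0,0), (0,1), (0,2), (0,3), (0,4), (0,5), (0,6)}; {(0,0), (1,0), (2,0), (3,0), (4,0), (5,0), (6,0)}; {(0,0), (1,1), (2,2), (3,3), (4,4), (5,5), (6,6)}; {(0,0), (1,2), (2,4), (3,6), (4,1), (5,3), (6,5)}; … (8 in all).
So G has 8 subgroups of order 7.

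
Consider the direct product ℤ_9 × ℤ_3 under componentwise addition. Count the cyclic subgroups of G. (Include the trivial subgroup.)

8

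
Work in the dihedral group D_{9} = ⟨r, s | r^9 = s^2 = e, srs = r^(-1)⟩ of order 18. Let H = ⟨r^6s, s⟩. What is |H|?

6

|⟨r^6s⟩| = 2 and |⟨s⟩| = 2, so |H| is a multiple of lcm(2, 2) = 2 and divides |G| = 18.
Closing under the operation: H = {e, r^3, r^6, s, r^3s, r^6s}, so |H| = 6.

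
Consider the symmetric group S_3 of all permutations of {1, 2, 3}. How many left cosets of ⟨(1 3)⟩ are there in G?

3

|⟨(1 3)⟩| = 2 and |G| = 6.
By Lagrange, [G : H] = |G|/|H| = 6/2 = 3.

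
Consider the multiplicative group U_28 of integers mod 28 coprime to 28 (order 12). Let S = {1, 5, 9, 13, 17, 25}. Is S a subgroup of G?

|S| = 6 divides |G| = 12, consistent with Lagrange.
S contains the identity, every element's inverse is in S, and S is closed under ·: it is a subgroup.
In fact S = ⟨17⟩.

Yes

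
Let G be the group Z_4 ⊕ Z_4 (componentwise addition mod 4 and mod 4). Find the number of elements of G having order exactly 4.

12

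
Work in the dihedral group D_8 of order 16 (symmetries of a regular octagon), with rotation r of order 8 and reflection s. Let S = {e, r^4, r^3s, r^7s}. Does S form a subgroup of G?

|S| = 4 divides |G| = 16, consistent with Lagrange.
S contains the identity, every element's inverse is in S, and S is closed under ·: it is a subgroup.

Yes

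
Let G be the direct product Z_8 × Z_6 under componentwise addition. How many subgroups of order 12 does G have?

3

|G| = 48 and 12 | 48, so subgroups of order 12 are possible by Lagrange.
The subgroups of order 12 are: {(0,0), (0,1), (0,2), (0,3), (0,4), (0,5), (4,0), (4,1), (4,2), (4,3), (4,4), (4,5)}; {(0,0), (0,2), (0,4), (2,0), (2,2), (2,4), (4,0), (4,2), (4,4), (6,0), (6,2), (6,4)}; {(0,0), (0,2), (0,4), (2,1), (2,3), (2,5), (4,0), (4,2), (4,4), (6,1), (6,3), (6,5)}.
So G has 3 subgroups of order 12.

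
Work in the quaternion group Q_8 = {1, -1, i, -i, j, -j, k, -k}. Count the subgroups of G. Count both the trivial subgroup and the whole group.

6

|G| = 8, so by Lagrange every subgroup order divides 8. Divisors: 1, 2, 4, 8.
Subgroups by order — order 1: 1; order 2: 1; order 4: 3; order 8: 1.
Total: 1 + 1 + 3 + 1 = 6.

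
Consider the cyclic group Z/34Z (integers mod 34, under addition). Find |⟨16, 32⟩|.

17

|⟨16⟩| = 17 and |⟨32⟩| = 17, so |H| is a multiple of lcm(17, 17) = 17 and divides |G| = 34.
Closing under the operation: H = {0, 2, 4, 6, 8, 10, 12, 14, 16, 18, 20, 22, 24, 26, 28, 30, 32}, so |H| = 17.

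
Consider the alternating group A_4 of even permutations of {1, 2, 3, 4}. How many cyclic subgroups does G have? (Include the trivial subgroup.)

8

A cyclic subgroup of order d is generated by each of its φ(d) elements of order d, so the cyclic subgroups of order d number (#elements of order d)/φ(d).
Cyclic subgroups by order — order 1: 1; order 2: 3; order 3: 4.
Total: 8.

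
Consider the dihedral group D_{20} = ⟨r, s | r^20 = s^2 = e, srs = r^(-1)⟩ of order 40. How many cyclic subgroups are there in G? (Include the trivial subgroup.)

26

Each element a generates a cyclic subgroup ⟨a⟩; distinct elements may generate the same one (a cyclic group of order d has φ(d) generators).
Cyclic subgroups by order — order 1: 1; order 2: 21; order 4: 1; order 5: 1; order 10: 1; order 20: 1.
Total: 26.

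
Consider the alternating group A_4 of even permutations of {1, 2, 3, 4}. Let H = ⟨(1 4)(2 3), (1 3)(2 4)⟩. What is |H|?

4

|⟨(1 4)(2 3)⟩| = 2 and |⟨(1 3)(2 4)⟩| = 2, so |H| is a multiple of lcm(2, 2) = 2 and divides |G| = 12.
Closing under the operation: H = {e, (1 2)(3 4), (1 3)(2 4), (1 4)(2 3)}, so |H| = 4.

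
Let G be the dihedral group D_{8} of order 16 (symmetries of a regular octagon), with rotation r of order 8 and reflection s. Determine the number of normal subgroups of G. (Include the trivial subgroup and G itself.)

G has 19 subgroups. Checking conjugation-invariance by order — order 1: 1/1 normal; order 2: 1/9 normal; order 4: 1/5 normal; order 8: 3/3 normal; order 16: 1/1 normal.
Total normal subgroups: 7.

7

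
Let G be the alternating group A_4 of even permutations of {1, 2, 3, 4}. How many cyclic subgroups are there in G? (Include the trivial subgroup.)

8

A cyclic subgroup of order d is generated by each of its φ(d) elements of order d, so the cyclic subgroups of order d number (#elements of order d)/φ(d).
Cyclic subgroups by order — order 1: 1; order 2: 3; order 3: 4.
Total: 8.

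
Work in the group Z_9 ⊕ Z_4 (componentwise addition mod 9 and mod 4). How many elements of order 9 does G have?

An element (a,b) has order lcm(ord(a), ord(b)); count pairs with lcm equal to 9.
Enumerating gives 6 such elements.

6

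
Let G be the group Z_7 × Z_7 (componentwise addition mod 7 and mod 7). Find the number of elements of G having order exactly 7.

48

An element (a,b) has order lcm(ord(a), ord(b)); count pairs with lcm equal to 7.
Enumerating gives 48 such elements.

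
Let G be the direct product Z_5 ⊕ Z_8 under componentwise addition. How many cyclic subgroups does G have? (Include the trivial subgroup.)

8

A cyclic subgroup of order d is generated by each of its φ(d) elements of order d, so the cyclic subgroups of order d number (#elements of order d)/φ(d).
Cyclic subgroups by order — order 1: 1; order 2: 1; order 4: 1; order 5: 1; order 8: 1; order 10: 1; order 20: 1; order 40: 1.
Total: 8.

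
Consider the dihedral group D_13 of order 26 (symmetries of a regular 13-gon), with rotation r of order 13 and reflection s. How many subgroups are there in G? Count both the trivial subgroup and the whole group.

16

|G| = 26, so by Lagrange every subgroup order divides 26. Divisors: 1, 2, 13, 26.
Subgroups by order — order 1: 1; order 2: 13; order 13: 1; order 26: 1.
Total: 1 + 13 + 1 + 1 = 16.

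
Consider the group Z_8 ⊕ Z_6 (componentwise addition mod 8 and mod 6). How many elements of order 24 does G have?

16

An element (a,b) has order lcm(ord(a), ord(b)); count pairs with lcm equal to 24.
Enumerating gives 16 such elements.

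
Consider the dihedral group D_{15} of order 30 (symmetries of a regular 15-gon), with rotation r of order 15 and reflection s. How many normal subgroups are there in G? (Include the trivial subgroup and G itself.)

G has 28 subgroups. Checking conjugation-invariance by order — order 1: 1/1 normal; order 2: 0/15 normal; order 3: 1/1 normal; order 5: 1/1 normal; order 6: 0/5 normal; order 10: 0/3 normal; order 15: 1/1 normal; order 30: 1/1 normal.
Total normal subgroups: 5.

5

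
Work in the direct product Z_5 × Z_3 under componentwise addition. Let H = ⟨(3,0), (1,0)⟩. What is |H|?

|⟨(3,0)⟩| = 5 and |⟨(1,0)⟩| = 5, so |H| is a multiple of lcm(5, 5) = 5 and divides |G| = 15.
Closing under the operation: H = {(0,0), (1,0), (2,0), (3,0), (4,0)}, so |H| = 5.

5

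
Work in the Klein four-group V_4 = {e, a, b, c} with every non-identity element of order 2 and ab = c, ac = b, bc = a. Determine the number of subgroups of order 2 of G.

|G| = 4 and 2 | 4, so subgroups of order 2 are possible by Lagrange.
The subgroups of order 2 are: {e, a}; {e, b}; {e, c}.
So G has 3 subgroups of order 2.

3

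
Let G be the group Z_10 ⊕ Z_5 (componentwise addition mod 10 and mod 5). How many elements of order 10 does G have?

An element (a,b) has order lcm(ord(a), ord(b)); count pairs with lcm equal to 10.
Enumerating gives 24 such elements.

24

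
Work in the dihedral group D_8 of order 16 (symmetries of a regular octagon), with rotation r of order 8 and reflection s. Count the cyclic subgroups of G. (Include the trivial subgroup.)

A cyclic subgroup of order d is generated by each of its φ(d) elements of order d, so the cyclic subgroups of order d number (#elements of order d)/φ(d).
Cyclic subgroups by order — order 1: 1; order 2: 9; order 4: 1; order 8: 1.
Total: 12.

12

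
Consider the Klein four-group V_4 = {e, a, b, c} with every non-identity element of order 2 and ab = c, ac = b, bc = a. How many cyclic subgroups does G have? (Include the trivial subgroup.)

Each element a generates a cyclic subgroup ⟨a⟩; distinct elements may generate the same one (a cyclic group of order d has φ(d) generators).
Cyclic subgroups by order — order 1: 1; order 2: 3.
Total: 4.

4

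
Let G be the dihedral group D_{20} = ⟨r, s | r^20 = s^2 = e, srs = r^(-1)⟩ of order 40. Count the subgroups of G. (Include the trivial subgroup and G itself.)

|G| = 40, so by Lagrange every subgroup order divides 40. Divisors: 1, 2, 4, 5, 8, 10, 20, 40.
Subgroups by order — order 1: 1; order 2: 21; order 4: 11; order 5: 1; order 8: 5; order 10: 5; order 20: 3; order 40: 1.
Total: 1 + 21 + 11 + 1 + 5 + 5 + 3 + 1 = 48.

48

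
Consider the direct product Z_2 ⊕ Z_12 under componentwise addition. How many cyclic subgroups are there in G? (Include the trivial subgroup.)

12

Group the elements of G by the cyclic subgroup they generate; each cyclic subgroup of order d accounts for φ(d) elements.
Cyclic subgroups by order — order 1: 1; order 2: 3; order 3: 1; order 4: 2; order 6: 3; order 12: 2.
Total: 12.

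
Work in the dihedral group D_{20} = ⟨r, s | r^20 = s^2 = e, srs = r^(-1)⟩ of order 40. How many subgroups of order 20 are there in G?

|G| = 40 and 20 | 40, so subgroups of order 20 are possible by Lagrange.
The subgroups of order 20 are: {e, r, r^2, r^3, r^4, r^5, r^6, r^7, r^8, r^9, r^10, r^11, r^12, r^13, r^14, r^15, r^16, r^17, r^18, r^19}; {e, r^2, r^4, r^6, r^8, r^10, r^12, r^14, r^16, r^18, s, r^2s, r^4s, r^6s, r^8s, r^10s, r^12s, r^14s, r^16s, r^18s}; {e, r^2, r^4, r^6, r^8, r^10, r^12, r^14, r^16, r^18, rs, r^3s, r^5s, r^7s, r^9s, r^11s, r^13s, r^15s, r^17s, r^19s}.
So G has 3 subgroups of order 20.

3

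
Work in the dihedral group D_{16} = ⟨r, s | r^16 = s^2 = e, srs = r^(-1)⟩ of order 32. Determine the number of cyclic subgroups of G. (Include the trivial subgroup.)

A cyclic subgroup of order d is generated by each of its φ(d) elements of order d, so the cyclic subgroups of order d number (#elements of order d)/φ(d).
Cyclic subgroups by order — order 1: 1; order 2: 17; order 4: 1; order 8: 1; order 16: 1.
Total: 21.

21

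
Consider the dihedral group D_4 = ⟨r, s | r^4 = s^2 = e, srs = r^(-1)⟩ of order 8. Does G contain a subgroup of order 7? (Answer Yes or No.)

7 does not divide |G| = 8, so by Lagrange no subgroup of order 7 exists.

No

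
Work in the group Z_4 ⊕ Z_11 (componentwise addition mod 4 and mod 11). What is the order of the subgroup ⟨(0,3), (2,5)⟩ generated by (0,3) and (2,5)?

|⟨(0,3)⟩| = 11 and |⟨(2,5)⟩| = 22, so |H| is a multiple of lcm(11, 22) = 22 and divides |G| = 44.
Closing under the operation: H = {(0,0), (0,1), (0,2), (0,3), (0,4), (0,5), (0,6), (0,7), (0,8), (0,9), (0,10), (2,0), (2,1), (2,2), (2,3), (2,4), (2,5), (2,6), (2,7), (2,8), (2,9), (2,10)}, so |H| = 22.

22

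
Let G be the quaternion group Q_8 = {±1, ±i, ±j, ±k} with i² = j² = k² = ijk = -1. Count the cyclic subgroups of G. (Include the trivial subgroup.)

Group the elements of G by the cyclic subgroup they generate; each cyclic subgroup of order d accounts for φ(d) elements.
Cyclic subgroups by order — order 1: 1; order 2: 1; order 4: 3.
Total: 5.

5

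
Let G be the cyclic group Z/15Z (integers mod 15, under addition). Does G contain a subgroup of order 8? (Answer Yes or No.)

8 does not divide |G| = 15, so by Lagrange no subgroup of order 8 exists.

No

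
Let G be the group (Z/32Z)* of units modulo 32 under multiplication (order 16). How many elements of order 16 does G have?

0

No element of G has order 16 (even though 16 | 16).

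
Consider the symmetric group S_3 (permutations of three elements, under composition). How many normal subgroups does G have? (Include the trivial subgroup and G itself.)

G has 6 subgroups. Checking conjugation-invariance by order — order 1: 1/1 normal; order 2: 0/3 normal; order 3: 1/1 normal; order 6: 1/1 normal.
Total normal subgroups: 3.

3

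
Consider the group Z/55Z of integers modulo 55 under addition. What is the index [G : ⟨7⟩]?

1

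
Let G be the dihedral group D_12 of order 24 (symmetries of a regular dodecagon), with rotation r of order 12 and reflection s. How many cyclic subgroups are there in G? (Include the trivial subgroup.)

18

Group the elements of G by the cyclic subgroup they generate; each cyclic subgroup of order d accounts for φ(d) elements.
Cyclic subgroups by order — order 1: 1; order 2: 13; order 3: 1; order 4: 1; order 6: 1; order 12: 1.
Total: 18.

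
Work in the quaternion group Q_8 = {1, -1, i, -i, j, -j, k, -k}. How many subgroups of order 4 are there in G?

|G| = 8 and 4 | 8, so subgroups of order 4 are possible by Lagrange.
The subgroups of order 4 are: {1, -1, i, -i}; {1, -1, j, -j}; {1, -1, k, -k}.
So G has 3 subgroups of order 4.

3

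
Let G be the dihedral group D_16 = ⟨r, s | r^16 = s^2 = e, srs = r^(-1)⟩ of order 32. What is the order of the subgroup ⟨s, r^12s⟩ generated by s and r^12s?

8

|⟨s⟩| = 2 and |⟨r^12s⟩| = 2, so |H| is a multiple of lcm(2, 2) = 2 and divides |G| = 32.
Closing under the operation: H = {e, r^4, r^8, r^12, s, r^4s, r^8s, r^12s}, so |H| = 8.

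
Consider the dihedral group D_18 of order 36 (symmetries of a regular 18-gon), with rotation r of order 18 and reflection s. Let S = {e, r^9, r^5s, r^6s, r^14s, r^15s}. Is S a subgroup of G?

No

Closure fails: r^14s · r^6s = r^8 ∉ S. So S is not a subgroup.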